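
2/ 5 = 0.40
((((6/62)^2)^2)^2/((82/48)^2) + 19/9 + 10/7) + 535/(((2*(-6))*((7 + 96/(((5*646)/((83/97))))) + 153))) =29536338617126679984836611/9057223260710260894859328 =3.26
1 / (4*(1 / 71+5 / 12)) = 213 / 367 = 0.58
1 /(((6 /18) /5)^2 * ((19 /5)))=1125 /19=59.21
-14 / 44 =-7 / 22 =-0.32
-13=-13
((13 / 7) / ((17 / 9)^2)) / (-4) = -1053 / 8092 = -0.13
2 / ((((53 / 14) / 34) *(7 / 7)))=952 / 53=17.96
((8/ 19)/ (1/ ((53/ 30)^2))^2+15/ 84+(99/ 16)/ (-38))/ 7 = 0.59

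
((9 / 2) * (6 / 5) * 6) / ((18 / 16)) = 144 / 5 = 28.80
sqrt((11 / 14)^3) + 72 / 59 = 1.92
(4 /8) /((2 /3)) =3 /4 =0.75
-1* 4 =-4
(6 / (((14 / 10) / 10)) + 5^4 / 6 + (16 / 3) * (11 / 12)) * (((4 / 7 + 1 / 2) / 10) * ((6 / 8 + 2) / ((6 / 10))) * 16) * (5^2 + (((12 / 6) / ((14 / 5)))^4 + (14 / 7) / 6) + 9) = 41290.96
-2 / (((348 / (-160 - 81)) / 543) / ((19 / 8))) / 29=828799 / 13456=61.59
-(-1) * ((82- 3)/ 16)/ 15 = 79/ 240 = 0.33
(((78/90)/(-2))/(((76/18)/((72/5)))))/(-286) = 27/5225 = 0.01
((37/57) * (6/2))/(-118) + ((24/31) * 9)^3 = 338.26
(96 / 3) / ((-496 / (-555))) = 35.81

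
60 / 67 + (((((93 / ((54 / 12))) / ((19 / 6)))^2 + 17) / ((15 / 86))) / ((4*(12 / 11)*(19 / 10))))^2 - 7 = 768055494933787 / 453898659888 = 1692.13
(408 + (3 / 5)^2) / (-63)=-3403 / 525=-6.48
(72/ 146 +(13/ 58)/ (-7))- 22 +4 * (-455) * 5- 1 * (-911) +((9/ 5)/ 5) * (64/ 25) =-152072897887/ 18523750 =-8209.62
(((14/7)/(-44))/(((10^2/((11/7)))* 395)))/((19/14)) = -1/750500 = -0.00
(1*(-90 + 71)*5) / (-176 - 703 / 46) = 4370 / 8799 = 0.50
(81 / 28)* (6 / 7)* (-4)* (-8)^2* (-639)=19875456 / 49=405621.55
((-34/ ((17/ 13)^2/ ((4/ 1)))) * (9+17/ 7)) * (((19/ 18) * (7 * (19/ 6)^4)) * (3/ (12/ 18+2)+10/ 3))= -223876491085/ 74358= -3010792.26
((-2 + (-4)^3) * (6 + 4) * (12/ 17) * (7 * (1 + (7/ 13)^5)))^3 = -9960946167693507807744000000000/ 251476292378227889141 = -39609881605.51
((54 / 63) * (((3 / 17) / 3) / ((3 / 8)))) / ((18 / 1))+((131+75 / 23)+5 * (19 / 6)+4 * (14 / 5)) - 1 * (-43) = 50325631 / 246330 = 204.30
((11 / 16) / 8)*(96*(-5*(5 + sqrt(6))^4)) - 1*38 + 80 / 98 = -127074.13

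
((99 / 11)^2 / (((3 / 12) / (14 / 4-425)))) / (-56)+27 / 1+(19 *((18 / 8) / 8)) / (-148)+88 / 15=1229032061 / 497280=2471.51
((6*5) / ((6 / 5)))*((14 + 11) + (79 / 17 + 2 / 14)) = 88625 / 119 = 744.75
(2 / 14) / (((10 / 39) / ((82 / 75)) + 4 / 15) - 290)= -7995 / 16201801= -0.00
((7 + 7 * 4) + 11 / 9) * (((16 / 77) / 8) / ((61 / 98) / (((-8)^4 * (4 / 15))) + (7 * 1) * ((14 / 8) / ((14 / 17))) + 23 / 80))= 747765760 / 12051423549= 0.06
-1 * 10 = -10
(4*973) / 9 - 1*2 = 3874 / 9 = 430.44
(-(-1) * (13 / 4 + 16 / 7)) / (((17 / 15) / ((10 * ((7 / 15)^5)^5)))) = 5939018172797558846431 / 22894392586598396301269531250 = 0.00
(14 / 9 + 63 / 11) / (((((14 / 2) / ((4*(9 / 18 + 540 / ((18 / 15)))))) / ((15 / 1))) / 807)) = 249640070 / 11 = 22694551.82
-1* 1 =-1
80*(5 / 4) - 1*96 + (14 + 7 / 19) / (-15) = 289 / 95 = 3.04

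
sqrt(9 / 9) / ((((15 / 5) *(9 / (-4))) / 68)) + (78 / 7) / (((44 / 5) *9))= -41303 / 4158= -9.93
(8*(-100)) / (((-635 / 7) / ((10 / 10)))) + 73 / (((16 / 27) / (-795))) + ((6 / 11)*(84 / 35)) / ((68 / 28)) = -186049104697 / 1899920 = -97924.70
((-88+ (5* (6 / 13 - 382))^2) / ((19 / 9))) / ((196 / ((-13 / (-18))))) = 76878141 / 12103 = 6351.99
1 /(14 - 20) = -1 /6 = -0.17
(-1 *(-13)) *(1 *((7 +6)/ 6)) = 169/ 6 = 28.17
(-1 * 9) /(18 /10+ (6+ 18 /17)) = -255 /251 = -1.02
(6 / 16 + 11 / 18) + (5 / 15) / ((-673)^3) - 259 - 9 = -5860187896849 / 21947127624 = -267.01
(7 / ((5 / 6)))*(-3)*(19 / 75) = -798 / 125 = -6.38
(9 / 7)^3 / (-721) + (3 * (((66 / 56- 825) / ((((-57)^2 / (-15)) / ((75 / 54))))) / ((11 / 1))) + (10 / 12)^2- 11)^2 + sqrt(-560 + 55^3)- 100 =-3578242521529649 / 167073965779392 + sqrt(165815) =385.79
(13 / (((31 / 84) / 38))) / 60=3458 / 155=22.31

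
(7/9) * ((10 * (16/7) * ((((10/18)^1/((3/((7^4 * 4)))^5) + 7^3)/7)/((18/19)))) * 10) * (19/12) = 4213761189805785271120600/531441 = 7928935083679628164.03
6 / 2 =3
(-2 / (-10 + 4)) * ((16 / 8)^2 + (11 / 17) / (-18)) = 1213 / 918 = 1.32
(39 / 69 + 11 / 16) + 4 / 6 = 2119 / 1104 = 1.92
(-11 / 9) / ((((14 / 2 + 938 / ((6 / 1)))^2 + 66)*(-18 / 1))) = 11 / 4332492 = 0.00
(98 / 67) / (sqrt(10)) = 49*sqrt(10) / 335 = 0.46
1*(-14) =-14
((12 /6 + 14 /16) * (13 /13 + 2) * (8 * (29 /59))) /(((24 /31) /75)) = 1550775 /472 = 3285.54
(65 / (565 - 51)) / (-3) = -65 / 1542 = -0.04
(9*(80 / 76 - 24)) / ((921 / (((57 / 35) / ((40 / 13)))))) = -12753 / 107450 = -0.12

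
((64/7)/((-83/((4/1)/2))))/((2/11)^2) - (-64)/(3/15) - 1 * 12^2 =98384/581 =169.34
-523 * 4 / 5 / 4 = -523 / 5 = -104.60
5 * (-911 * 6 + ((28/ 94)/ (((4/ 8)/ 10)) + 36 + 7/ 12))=-15294155/ 564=-27117.30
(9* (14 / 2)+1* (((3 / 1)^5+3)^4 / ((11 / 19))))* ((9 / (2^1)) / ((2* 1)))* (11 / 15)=208744618671 / 20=10437230933.55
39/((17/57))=2223/17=130.76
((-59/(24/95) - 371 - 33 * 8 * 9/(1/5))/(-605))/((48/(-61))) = -26.22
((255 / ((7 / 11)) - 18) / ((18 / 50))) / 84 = 22325 / 1764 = 12.66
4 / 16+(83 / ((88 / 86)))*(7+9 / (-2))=17867 / 88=203.03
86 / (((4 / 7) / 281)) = 84581 / 2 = 42290.50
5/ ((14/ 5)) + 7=123/ 14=8.79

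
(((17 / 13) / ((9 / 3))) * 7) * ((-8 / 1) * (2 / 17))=-112 / 39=-2.87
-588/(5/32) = -3763.20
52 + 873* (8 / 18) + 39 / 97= 42719 / 97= 440.40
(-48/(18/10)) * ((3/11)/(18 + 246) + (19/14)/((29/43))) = -53.69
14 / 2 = 7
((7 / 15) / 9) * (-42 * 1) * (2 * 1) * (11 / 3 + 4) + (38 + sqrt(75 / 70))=sqrt(210) / 14 + 622 / 135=5.64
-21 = -21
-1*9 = -9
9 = 9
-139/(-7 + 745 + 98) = -139/836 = -0.17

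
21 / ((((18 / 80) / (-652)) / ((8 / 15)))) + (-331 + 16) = -294931 / 9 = -32770.11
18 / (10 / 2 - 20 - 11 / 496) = -8928 / 7451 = -1.20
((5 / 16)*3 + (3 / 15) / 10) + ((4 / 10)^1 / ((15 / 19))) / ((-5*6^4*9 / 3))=0.96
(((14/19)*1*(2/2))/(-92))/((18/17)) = -119/15732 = -0.01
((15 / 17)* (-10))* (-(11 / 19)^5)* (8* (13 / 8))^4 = 689966641650 / 42093683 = 16391.22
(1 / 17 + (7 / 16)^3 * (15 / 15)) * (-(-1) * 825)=8189775 / 69632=117.62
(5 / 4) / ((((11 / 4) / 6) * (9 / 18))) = 60 / 11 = 5.45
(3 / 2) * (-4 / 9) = -2 / 3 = -0.67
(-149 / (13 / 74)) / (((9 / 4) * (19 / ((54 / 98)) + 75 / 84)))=-3704736 / 347659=-10.66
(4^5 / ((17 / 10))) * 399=4085760 / 17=240338.82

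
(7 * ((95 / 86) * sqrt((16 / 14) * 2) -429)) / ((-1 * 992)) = 3003 / 992 -95 * sqrt(7) / 21328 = 3.02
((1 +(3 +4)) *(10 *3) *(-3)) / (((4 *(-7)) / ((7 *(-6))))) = -1080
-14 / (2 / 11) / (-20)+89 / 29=4013 / 580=6.92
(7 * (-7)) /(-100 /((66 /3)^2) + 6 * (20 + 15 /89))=-527681 /1300945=-0.41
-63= -63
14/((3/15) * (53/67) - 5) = -2345/811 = -2.89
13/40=0.32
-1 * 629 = -629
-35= -35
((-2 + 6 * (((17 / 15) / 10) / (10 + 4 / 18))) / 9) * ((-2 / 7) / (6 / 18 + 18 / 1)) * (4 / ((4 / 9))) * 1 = 13341 / 442750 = 0.03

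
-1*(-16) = 16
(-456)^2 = 207936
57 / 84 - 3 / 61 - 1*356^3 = -77061570253 / 1708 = -45118015.37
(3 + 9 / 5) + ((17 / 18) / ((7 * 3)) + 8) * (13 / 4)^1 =233953 / 7560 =30.95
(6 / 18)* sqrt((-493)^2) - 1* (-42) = 619 / 3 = 206.33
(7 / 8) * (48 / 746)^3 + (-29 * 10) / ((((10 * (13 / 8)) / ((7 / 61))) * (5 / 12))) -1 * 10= -3068925468506 / 205764138905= -14.91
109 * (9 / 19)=981 / 19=51.63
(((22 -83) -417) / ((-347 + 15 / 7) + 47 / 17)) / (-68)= -1673 / 81418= -0.02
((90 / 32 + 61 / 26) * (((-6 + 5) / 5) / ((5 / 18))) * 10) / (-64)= 9657 / 16640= 0.58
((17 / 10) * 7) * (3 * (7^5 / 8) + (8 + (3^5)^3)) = 13666167179 / 80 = 170827089.74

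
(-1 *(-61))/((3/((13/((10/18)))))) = 2379/5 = 475.80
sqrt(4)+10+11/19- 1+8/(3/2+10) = 5364/437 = 12.27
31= 31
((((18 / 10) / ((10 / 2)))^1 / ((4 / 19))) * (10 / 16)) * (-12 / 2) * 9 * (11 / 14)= -50787 / 1120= -45.35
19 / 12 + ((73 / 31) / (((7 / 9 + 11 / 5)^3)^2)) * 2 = 1.59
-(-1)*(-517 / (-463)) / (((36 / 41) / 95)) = 2013715 / 16668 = 120.81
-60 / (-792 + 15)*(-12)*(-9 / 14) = 0.60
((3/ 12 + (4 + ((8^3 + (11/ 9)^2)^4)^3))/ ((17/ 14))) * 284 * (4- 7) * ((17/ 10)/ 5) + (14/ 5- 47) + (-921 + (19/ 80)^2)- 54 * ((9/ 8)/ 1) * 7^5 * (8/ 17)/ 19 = -881316328043101409014912551585456321821452712810234380220101739/ 10992879408567390159302657280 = -80171563362756471794362020000000000.00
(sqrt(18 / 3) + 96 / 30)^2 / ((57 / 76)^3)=2048*sqrt(6) / 135 + 25984 / 675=75.65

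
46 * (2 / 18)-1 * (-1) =55 / 9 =6.11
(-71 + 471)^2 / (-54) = -80000 / 27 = -2962.96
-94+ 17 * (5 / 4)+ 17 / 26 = -3749 / 52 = -72.10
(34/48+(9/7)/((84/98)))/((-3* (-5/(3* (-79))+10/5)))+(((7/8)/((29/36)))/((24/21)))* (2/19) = -209165/791787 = -0.26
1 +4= 5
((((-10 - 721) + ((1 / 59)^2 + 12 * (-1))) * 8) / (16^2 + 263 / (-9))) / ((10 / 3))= -279329256 / 35523605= -7.86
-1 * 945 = -945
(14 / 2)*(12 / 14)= 6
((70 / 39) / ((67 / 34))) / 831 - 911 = -1978145753 / 2171403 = -911.00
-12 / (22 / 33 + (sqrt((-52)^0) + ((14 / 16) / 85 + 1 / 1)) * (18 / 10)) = -122400 / 43709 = -2.80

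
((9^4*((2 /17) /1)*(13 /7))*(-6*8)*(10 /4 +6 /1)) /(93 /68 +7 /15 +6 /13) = -54287288640 /213101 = -254749.10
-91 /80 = -1.14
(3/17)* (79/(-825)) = -79/4675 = -0.02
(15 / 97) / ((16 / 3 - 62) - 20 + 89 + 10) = 45 / 6499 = 0.01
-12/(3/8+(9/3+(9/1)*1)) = -32/33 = -0.97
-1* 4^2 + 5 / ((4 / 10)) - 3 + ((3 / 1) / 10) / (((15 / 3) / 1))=-161 / 25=-6.44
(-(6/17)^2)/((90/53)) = -106/1445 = -0.07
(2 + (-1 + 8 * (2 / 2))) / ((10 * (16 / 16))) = 0.90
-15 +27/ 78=-381/ 26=-14.65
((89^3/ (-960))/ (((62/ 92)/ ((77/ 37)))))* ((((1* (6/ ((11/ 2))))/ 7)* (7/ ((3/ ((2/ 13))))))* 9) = -1141.77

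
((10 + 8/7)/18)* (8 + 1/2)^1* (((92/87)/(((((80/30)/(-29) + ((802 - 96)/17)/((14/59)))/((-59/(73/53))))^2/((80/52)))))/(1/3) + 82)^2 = 35634.06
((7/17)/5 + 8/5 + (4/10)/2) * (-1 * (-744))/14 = 11904/119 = 100.03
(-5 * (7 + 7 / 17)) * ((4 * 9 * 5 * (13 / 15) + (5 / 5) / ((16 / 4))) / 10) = -39375 / 68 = -579.04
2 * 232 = 464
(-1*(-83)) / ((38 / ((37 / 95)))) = 0.85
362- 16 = 346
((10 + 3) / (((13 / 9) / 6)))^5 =459165024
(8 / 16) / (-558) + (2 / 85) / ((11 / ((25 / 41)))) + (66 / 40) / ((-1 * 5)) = -17625686 / 53477325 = -0.33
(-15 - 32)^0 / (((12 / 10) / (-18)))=-15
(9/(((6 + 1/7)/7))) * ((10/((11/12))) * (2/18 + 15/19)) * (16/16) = 82320/817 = 100.76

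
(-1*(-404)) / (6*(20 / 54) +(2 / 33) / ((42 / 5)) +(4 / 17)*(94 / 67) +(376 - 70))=106296036 / 81184795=1.31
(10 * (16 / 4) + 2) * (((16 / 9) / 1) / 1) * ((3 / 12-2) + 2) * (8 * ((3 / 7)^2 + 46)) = 144832 / 21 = 6896.76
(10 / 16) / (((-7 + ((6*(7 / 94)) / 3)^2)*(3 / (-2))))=11045 / 184968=0.06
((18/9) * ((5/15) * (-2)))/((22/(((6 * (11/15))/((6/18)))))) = -4/5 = -0.80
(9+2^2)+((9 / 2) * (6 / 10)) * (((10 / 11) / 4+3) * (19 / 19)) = 4777 / 220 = 21.71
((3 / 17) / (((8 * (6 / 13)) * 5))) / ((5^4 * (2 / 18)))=117 / 850000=0.00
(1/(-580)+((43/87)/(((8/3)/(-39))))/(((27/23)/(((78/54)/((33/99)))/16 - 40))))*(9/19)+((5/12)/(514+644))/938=33289608548881/287279233920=115.88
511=511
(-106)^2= 11236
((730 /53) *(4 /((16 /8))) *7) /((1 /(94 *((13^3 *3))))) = 119468714.72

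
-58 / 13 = -4.46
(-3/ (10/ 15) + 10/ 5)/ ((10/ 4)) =-1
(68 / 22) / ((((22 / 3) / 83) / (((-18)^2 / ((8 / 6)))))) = 1028619 / 121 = 8500.98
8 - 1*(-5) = 13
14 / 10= 7 / 5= 1.40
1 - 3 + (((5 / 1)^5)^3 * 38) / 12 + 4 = 579833984387 / 6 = 96638997397.83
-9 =-9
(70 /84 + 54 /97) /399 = 809 /232218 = 0.00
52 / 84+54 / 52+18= 10733 / 546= 19.66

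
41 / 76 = 0.54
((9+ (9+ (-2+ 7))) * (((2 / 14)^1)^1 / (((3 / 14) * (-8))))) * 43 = -989 / 12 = -82.42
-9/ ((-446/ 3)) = 27/ 446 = 0.06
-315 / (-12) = 105 / 4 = 26.25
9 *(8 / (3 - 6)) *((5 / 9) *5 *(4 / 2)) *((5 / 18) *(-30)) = 10000 / 9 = 1111.11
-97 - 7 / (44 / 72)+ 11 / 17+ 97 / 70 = -106.42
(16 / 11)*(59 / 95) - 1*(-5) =6169 / 1045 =5.90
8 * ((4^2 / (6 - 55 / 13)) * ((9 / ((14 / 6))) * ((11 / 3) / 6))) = 27456 / 161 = 170.53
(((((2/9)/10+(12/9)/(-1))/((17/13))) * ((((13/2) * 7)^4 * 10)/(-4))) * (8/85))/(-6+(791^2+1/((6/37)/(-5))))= 52596995087/32546009550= 1.62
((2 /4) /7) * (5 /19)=5 /266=0.02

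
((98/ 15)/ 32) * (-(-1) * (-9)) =-147/ 80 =-1.84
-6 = -6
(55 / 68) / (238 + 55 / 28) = 385 / 114223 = 0.00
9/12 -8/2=-13/4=-3.25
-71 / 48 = -1.48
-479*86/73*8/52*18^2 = -26693712/949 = -28128.25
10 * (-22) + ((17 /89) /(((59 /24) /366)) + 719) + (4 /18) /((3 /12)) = 24968201 /47259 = 528.33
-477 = -477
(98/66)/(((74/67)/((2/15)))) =3283/18315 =0.18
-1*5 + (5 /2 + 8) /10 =-79 /20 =-3.95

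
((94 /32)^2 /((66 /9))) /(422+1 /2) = 6627 /2379520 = 0.00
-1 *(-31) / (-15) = -31 / 15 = -2.07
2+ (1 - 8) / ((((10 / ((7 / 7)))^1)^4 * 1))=19993 / 10000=2.00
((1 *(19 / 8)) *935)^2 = 315595225 / 64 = 4931175.39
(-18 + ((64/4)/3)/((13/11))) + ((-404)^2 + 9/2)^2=4155985330655/156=26640931606.76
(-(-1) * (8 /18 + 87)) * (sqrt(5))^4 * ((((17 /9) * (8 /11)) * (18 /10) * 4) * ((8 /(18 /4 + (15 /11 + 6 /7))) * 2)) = 95900672 /1863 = 51476.47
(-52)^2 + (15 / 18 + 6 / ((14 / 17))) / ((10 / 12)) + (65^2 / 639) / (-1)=60544984 / 22365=2707.13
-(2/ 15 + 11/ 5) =-2.33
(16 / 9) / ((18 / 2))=16 / 81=0.20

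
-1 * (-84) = 84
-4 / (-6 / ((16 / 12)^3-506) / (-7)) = 190372 / 81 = 2350.27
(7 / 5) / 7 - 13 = -64 / 5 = -12.80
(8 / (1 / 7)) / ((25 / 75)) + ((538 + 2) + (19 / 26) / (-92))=1693517 / 2392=707.99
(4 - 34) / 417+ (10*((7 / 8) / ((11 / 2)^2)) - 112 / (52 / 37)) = -79.47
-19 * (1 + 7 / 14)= -57 / 2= -28.50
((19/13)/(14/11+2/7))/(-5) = -0.19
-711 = -711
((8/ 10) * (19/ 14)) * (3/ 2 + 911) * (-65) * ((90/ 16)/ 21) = -6761625/ 392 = -17249.04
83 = 83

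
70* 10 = 700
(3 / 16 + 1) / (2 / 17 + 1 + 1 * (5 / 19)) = 6137 / 7136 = 0.86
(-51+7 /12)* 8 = -1210 /3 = -403.33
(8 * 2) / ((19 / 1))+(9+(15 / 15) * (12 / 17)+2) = 4053 / 323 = 12.55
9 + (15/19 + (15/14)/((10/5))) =5493/532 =10.33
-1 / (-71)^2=-1 / 5041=-0.00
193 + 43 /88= 17027 /88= 193.49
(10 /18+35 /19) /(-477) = -410 /81567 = -0.01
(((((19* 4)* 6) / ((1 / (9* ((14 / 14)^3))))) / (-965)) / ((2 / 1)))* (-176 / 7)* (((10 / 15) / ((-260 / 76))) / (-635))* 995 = 910343808 / 55762525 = 16.33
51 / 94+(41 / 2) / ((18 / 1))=1.68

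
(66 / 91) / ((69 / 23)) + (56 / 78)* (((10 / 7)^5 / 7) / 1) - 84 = -83.15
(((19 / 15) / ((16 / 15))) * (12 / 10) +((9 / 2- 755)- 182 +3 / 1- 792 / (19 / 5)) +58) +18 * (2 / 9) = -816617 / 760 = -1074.50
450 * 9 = 4050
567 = 567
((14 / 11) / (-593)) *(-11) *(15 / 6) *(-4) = -140 / 593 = -0.24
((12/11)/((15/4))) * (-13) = -208/55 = -3.78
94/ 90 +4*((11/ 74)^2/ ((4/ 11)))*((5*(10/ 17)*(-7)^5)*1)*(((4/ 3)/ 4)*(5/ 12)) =-1552508053/ 930920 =-1667.71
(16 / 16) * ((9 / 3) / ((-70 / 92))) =-138 / 35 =-3.94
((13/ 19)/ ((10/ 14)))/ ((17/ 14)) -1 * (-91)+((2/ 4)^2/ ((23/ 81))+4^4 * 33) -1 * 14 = 1266892523/ 148580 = 8526.67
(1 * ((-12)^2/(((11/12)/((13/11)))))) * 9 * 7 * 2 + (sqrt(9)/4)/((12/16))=2830585/121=23393.26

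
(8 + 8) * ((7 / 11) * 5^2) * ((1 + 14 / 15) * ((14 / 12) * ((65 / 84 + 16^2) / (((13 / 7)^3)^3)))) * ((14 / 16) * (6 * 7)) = 43288694927563505 / 2099690875854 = 20616.70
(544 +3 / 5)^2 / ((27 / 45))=7414729 / 15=494315.27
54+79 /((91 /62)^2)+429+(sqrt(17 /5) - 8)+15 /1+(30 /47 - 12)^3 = -808165128206 /859758263+sqrt(85) /5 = -938.15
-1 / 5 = -0.20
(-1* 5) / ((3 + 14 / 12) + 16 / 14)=-210 / 223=-0.94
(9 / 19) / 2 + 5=199 / 38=5.24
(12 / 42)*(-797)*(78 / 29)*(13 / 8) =-404079 / 406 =-995.27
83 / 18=4.61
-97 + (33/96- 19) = -3701/32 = -115.66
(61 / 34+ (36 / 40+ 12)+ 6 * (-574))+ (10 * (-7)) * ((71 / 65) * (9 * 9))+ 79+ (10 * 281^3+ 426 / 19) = 4658179308898 / 20995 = 221870888.73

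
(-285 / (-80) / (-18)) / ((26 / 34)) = -323 / 1248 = -0.26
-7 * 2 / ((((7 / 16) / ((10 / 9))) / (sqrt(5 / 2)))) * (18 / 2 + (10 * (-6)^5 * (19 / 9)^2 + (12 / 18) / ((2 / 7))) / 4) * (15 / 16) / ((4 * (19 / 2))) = 25989125 * sqrt(10) / 684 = 120153.26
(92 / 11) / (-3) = -92 / 33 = -2.79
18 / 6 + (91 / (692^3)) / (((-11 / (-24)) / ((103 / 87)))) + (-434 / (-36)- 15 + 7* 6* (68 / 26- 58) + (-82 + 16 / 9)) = -1240043897894609 / 515327817576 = -2406.32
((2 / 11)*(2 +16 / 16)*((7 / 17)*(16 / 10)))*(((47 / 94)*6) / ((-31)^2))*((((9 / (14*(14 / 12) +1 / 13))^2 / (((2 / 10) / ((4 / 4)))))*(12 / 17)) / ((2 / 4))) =23284989 / 9776060800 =0.00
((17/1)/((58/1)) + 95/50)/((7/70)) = 636/29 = 21.93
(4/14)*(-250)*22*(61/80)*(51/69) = -885.64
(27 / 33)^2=81 / 121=0.67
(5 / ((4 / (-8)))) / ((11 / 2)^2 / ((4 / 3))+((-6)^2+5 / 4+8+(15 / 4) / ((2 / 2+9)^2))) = -400 / 2719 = -0.15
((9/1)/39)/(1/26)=6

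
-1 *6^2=-36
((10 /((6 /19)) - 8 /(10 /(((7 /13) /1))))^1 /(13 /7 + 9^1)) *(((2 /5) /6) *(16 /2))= 85274 /55575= 1.53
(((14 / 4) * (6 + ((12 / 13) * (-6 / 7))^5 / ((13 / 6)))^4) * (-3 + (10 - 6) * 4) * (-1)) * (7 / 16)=-3185298847089771790318486733792596621809626001 / 135985254682137252599954353879524575665706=-23423.85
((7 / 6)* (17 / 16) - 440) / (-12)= 42121 / 1152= 36.56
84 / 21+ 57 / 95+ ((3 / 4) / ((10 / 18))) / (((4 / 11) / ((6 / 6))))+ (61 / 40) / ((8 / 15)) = 715 / 64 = 11.17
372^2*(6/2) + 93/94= 39024381/94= 415152.99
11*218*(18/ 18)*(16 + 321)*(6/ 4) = 1212189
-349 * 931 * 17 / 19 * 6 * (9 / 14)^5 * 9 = -1723600.28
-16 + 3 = -13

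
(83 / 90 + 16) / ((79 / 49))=74627 / 7110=10.50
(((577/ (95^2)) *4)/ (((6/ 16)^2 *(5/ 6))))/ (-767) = -295424/ 103832625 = -0.00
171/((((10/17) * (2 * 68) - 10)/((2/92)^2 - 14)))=-5065533/148120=-34.20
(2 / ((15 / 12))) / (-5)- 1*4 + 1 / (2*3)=-623 / 150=-4.15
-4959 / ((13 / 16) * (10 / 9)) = -357048 / 65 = -5493.05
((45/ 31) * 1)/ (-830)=-9/ 5146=-0.00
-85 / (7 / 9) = -765 / 7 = -109.29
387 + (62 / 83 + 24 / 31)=999665 / 2573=388.52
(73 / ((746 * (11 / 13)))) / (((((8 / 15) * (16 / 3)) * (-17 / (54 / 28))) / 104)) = -14989455 / 31248448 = -0.48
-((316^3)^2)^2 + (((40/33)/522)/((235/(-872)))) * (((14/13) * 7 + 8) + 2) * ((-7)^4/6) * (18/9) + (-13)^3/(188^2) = -3923362976510842751590558535542906970485/3957432336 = -991391044344780112897566000000.00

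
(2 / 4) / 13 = 1 / 26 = 0.04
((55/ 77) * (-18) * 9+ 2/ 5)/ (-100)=1009/ 875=1.15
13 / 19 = 0.68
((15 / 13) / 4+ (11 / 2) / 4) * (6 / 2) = 519 / 104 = 4.99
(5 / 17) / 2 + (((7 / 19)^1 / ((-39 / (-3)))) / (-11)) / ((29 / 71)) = 377067 / 2678962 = 0.14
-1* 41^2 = -1681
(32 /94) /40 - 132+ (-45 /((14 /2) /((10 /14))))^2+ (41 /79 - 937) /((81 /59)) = -2863283210287 /3610539765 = -793.03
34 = 34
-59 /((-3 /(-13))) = -255.67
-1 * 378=-378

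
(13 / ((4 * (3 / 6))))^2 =42.25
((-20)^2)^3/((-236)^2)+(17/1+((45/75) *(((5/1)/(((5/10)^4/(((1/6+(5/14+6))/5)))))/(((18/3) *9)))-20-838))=1017307831/3289545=309.25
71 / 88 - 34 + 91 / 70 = -14033 / 440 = -31.89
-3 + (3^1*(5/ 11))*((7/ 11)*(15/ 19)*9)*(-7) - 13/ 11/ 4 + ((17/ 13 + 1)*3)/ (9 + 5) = -38461835/ 836836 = -45.96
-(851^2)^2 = -524467088401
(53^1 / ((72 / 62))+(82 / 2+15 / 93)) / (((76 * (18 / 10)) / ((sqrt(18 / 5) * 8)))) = 96869 * sqrt(10) / 31806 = 9.63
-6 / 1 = -6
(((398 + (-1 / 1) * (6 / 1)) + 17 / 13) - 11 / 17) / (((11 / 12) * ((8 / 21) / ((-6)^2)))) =98406252 / 2431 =40479.74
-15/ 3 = -5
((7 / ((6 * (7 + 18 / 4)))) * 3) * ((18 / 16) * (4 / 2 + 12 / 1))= 441 / 92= 4.79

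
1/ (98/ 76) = 0.78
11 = 11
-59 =-59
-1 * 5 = -5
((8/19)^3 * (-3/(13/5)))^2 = 58982400/7950753889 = 0.01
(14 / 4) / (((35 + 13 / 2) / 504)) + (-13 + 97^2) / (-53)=-592884 / 4399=-134.78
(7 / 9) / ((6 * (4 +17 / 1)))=0.01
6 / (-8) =-3 / 4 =-0.75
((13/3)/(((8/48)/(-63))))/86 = -819/43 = -19.05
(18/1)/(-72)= -1/4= -0.25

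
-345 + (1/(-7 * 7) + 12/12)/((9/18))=-16809/49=-343.04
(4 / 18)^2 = 4 / 81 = 0.05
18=18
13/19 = 0.68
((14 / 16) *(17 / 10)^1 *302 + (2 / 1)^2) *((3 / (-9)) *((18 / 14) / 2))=-54387 / 560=-97.12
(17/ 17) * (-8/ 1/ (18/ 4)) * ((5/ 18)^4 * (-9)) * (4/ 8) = 625/ 13122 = 0.05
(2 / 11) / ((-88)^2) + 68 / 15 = 4.53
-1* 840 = -840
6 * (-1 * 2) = -12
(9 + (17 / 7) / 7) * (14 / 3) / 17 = 916 / 357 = 2.57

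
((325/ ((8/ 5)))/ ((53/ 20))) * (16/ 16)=8125/ 106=76.65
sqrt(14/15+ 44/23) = sqrt(338790)/345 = 1.69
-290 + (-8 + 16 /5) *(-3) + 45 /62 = -274.87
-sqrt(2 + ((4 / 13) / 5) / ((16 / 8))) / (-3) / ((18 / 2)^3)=2* sqrt(2145) / 142155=0.00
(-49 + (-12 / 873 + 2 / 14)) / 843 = -99550 / 1717191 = -0.06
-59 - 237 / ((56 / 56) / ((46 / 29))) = -434.93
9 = 9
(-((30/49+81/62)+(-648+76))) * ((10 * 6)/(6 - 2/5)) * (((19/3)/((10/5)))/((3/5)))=4113279125/127596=32236.74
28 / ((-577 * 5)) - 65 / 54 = -189037 / 155790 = -1.21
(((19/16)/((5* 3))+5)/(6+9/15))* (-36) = -1219/44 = -27.70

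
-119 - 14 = -133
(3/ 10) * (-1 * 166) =-49.80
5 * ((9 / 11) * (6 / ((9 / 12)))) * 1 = 360 / 11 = 32.73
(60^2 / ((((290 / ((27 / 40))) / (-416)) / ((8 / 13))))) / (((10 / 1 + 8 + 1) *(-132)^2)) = -432 / 66671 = -0.01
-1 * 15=-15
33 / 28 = 1.18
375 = 375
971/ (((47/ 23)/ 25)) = 558325/ 47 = 11879.26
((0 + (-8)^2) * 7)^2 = 200704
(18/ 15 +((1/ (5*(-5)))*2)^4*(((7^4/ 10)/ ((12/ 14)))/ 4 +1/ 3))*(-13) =-30541927/ 1953125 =-15.64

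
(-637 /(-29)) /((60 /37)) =13.55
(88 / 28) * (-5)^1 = -110 / 7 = -15.71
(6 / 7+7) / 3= 55 / 21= 2.62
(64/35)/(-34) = -32/595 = -0.05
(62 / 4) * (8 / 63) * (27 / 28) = 1.90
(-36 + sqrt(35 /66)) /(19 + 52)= -36 /71 + sqrt(2310) /4686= -0.50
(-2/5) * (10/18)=-2/9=-0.22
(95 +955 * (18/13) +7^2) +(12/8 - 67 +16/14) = 1401.95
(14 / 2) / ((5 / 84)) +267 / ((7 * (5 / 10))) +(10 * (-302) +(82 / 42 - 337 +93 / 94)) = -31190903 / 9870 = -3160.17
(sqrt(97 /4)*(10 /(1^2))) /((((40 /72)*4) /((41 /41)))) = 9*sqrt(97) /4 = 22.16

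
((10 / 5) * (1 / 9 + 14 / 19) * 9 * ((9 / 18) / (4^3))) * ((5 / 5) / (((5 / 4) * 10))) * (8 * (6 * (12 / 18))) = 0.31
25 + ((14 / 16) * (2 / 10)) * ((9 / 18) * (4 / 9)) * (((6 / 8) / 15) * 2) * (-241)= 43313 / 1800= 24.06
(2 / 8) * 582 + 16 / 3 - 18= 797 / 6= 132.83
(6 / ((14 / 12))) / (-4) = -9 / 7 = -1.29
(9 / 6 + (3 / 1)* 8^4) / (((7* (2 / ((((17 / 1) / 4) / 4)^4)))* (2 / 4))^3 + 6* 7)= 14320271968870295619 / 242032101950809940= 59.17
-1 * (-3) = 3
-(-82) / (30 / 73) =2993 / 15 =199.53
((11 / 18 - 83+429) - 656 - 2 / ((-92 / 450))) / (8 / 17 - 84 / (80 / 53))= 21086290 / 3883527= 5.43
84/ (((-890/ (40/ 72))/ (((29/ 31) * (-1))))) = 406/ 8277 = 0.05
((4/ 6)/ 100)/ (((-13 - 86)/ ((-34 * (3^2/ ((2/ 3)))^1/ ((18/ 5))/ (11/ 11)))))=17/ 1980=0.01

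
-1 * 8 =-8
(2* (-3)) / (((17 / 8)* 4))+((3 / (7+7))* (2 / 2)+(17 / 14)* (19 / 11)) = 2102 / 1309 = 1.61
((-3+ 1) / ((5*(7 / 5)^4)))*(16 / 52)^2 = -4000 / 405769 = -0.01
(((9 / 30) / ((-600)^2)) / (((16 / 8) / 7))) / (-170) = -7 / 408000000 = -0.00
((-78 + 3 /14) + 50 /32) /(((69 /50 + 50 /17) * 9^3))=-3628225 /149946552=-0.02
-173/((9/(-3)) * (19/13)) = 2249/57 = 39.46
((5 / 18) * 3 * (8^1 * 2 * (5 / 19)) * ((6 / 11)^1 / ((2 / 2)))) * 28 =11200 / 209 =53.59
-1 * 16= -16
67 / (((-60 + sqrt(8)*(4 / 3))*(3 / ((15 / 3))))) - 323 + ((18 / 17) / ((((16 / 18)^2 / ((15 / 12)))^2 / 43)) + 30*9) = 66385222219 / 1123581952 - 335*sqrt(2) / 4034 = 58.97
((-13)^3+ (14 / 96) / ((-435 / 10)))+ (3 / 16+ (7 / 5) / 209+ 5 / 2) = -9575789603 / 4363920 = -2194.31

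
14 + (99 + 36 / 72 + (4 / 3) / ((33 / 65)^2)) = 118.67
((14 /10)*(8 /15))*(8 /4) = 112 /75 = 1.49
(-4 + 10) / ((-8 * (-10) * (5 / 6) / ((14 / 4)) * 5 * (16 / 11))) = 693 / 16000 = 0.04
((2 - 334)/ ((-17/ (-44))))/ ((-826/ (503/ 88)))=5.95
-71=-71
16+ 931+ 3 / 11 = 10420 / 11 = 947.27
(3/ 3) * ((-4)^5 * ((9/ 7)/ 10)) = -4608/ 35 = -131.66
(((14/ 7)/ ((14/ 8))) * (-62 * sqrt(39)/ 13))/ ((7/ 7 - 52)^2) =-496 * sqrt(39)/ 236691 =-0.01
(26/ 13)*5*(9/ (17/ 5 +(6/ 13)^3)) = 988650/ 38429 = 25.73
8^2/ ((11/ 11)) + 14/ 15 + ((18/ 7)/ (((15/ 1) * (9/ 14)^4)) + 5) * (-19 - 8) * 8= -99782/ 81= -1231.88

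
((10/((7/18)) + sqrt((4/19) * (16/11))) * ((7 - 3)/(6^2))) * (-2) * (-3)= 17.51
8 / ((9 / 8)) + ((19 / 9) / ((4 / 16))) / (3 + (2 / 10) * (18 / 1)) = 2492 / 297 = 8.39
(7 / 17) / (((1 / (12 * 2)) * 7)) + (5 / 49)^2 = 58049 / 40817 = 1.42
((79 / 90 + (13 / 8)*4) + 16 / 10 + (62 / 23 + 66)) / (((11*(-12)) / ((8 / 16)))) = -10049 / 34155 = -0.29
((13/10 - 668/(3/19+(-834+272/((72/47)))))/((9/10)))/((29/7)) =3641687/5858145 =0.62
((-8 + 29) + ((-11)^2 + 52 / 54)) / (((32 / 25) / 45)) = 120625 / 24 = 5026.04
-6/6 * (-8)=8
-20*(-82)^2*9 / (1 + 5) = -201720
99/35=2.83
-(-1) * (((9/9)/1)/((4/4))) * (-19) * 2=-38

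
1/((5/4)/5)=4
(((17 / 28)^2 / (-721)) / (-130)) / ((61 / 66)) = 9537 / 2241271760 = 0.00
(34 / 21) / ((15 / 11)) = 374 / 315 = 1.19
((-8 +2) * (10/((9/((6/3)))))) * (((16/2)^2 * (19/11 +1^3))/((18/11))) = -12800/9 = -1422.22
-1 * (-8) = 8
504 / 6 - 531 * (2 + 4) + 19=-3083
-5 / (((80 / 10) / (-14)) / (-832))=-7280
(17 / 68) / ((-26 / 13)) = -1 / 8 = -0.12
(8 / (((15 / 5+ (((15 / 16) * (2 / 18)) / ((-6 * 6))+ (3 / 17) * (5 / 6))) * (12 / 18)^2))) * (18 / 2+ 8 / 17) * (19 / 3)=31715712 / 92363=343.38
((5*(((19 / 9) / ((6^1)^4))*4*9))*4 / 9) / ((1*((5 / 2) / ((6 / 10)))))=38 / 1215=0.03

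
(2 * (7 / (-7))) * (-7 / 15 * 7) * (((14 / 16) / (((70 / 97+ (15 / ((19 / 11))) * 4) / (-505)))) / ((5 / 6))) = -63847049 / 653500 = -97.70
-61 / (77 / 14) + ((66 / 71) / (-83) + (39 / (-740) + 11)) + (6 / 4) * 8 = 568202083 / 47969020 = 11.85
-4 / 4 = -1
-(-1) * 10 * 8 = 80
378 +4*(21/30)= 1904/5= 380.80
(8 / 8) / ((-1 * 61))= -1 / 61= -0.02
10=10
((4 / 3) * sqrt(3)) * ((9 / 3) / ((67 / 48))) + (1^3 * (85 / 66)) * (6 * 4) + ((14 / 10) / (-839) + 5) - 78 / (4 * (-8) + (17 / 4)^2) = 192 * sqrt(3) / 67 + 427088364 / 10290335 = 46.47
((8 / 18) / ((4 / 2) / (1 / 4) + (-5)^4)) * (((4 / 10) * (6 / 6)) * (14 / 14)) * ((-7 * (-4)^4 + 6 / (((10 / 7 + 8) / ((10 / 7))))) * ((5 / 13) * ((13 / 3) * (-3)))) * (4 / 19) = 630464 / 1190673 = 0.53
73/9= 8.11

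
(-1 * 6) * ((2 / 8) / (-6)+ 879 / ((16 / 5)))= -13183 / 8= -1647.88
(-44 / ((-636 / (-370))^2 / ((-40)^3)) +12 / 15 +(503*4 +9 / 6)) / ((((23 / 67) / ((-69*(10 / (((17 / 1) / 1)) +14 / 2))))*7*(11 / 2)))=-695626770562223 / 18384905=-37836843.35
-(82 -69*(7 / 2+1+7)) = 1423 / 2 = 711.50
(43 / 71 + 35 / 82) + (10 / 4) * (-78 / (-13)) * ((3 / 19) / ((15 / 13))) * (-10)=-2156371 / 110618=-19.49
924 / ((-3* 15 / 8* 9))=-2464 / 135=-18.25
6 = 6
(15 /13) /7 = 15 /91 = 0.16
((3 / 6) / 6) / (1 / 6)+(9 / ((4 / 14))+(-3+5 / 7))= 208 / 7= 29.71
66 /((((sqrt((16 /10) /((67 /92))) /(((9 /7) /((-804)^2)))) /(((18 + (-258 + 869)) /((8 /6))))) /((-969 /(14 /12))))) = -181021797 * sqrt(15410) /647565184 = -34.70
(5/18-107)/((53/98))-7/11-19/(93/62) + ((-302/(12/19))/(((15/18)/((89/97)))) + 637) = -254771512/2544795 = -100.11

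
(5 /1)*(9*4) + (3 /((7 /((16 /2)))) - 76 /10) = 6154 /35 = 175.83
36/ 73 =0.49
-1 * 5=-5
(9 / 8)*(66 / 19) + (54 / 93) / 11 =102645 / 25916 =3.96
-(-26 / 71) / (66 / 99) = 39 / 71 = 0.55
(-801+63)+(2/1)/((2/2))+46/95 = -735.52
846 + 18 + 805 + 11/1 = 1680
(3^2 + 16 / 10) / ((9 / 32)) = 1696 / 45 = 37.69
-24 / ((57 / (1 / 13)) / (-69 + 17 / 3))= 80 / 39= 2.05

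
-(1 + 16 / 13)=-29 / 13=-2.23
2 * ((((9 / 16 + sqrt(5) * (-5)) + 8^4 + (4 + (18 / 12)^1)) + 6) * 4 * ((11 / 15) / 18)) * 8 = 1446038 / 135 - 352 * sqrt(5) / 27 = 10682.24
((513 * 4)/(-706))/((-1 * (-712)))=-513/125668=-0.00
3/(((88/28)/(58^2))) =35322/11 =3211.09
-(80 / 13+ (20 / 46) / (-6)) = -5455 / 897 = -6.08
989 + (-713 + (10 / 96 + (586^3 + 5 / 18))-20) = 28977164983 / 144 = 201230312.38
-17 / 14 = -1.21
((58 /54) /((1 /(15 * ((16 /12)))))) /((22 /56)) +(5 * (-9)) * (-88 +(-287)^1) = 5028115 /297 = 16929.68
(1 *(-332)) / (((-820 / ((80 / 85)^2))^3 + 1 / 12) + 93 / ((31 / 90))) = 261095424 / 623844309991199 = 0.00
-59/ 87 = -0.68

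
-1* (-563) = 563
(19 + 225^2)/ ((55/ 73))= 336092/ 5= 67218.40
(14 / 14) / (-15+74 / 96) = -48 / 683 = -0.07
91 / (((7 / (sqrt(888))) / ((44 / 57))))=1144 * sqrt(222) / 57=299.04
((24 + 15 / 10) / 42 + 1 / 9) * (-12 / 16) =-181 / 336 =-0.54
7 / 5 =1.40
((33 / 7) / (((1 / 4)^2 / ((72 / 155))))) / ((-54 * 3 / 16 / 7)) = -11264 / 465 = -24.22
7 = 7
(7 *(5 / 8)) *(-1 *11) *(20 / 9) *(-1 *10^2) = 96250 / 9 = 10694.44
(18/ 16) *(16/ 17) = 18/ 17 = 1.06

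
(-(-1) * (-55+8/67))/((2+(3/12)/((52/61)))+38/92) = -20.28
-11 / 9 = -1.22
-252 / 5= -50.40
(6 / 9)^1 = 2 / 3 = 0.67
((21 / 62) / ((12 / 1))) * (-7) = -49 / 248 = -0.20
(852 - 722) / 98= 65 / 49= 1.33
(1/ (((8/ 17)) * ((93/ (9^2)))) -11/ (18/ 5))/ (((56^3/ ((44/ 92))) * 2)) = -29579/ 18030845952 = -0.00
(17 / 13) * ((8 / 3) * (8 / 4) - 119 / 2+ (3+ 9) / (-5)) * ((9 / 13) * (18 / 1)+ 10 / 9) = -22906106 / 22815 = -1003.99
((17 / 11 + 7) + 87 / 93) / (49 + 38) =3233 / 29667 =0.11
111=111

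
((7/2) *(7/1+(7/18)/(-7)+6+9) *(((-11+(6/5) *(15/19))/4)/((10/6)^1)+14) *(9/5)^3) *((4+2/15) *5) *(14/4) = 15380408169/38000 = 404747.58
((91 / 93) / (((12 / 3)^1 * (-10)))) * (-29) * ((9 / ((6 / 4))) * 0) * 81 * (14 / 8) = 0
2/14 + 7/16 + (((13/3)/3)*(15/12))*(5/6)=6305/3024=2.08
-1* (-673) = 673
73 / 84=0.87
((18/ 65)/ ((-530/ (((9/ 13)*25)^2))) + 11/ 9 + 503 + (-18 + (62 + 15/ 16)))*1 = 549.00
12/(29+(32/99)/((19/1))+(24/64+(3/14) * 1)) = 1264032/3118609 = 0.41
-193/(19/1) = -193/19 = -10.16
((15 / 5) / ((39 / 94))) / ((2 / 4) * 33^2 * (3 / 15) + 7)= 940 / 15067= 0.06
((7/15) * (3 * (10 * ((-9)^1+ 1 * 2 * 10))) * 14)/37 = 2156/37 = 58.27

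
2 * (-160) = -320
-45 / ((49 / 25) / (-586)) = 659250 / 49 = 13454.08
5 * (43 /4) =53.75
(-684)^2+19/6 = 2807155/6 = 467859.17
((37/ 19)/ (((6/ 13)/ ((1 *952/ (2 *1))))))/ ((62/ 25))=1430975/ 1767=809.83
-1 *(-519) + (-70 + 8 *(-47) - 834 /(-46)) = 2096 /23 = 91.13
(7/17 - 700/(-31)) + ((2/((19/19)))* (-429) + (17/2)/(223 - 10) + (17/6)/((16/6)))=-1497707053/1796016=-833.91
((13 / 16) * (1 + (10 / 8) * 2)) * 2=91 / 16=5.69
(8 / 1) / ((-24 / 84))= -28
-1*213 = -213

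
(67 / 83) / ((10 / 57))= 3819 / 830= 4.60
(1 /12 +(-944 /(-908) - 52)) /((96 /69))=-3187547 /87168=-36.57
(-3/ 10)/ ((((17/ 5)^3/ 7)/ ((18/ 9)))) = -525/ 4913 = -0.11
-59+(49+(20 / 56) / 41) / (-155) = -5277361 / 88970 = -59.32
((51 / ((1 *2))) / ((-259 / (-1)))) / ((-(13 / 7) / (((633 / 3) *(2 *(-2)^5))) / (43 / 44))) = 3701784 / 5291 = 699.64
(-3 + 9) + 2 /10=31 /5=6.20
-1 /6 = -0.17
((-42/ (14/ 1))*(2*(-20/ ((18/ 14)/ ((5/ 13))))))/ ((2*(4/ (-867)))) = -50575/ 13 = -3890.38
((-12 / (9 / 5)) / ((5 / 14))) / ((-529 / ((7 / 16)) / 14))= 343 / 1587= 0.22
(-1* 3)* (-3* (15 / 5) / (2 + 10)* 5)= 11.25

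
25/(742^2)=25/550564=0.00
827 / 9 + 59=1358 / 9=150.89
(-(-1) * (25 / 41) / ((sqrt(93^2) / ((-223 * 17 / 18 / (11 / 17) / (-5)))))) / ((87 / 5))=1611175 / 65682738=0.02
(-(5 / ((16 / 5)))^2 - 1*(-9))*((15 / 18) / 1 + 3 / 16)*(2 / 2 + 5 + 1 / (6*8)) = 23776319 / 589824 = 40.31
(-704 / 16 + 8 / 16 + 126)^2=27225 / 4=6806.25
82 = 82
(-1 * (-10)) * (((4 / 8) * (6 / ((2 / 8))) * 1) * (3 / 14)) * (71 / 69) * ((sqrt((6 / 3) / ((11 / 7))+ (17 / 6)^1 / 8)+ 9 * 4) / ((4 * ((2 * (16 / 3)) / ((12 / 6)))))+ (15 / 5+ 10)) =1065 * sqrt(28347) / 113344+ 250275 / 644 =390.21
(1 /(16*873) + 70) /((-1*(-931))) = 977761 /13004208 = 0.08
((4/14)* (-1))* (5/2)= -5/7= -0.71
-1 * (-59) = 59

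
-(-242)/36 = 121/18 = 6.72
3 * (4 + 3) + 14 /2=28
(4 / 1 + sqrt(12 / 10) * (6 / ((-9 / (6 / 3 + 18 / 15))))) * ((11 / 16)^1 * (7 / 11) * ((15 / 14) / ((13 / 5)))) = 0.30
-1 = -1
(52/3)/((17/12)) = 208/17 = 12.24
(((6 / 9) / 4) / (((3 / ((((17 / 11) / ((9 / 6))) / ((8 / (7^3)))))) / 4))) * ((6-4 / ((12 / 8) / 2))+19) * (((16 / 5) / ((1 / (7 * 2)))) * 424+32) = 5454923824 / 1485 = 3673349.38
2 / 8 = 1 / 4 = 0.25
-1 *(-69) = 69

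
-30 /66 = -5 /11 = -0.45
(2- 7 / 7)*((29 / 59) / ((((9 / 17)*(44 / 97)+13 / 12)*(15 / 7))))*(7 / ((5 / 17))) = 159339572 / 38628775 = 4.12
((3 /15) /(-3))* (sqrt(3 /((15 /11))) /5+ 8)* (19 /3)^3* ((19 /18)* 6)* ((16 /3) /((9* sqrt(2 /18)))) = -16681088 /10935-2085136* sqrt(55) /273375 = -1582.04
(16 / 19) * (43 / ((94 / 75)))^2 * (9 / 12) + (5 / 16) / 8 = 3994049855 / 5372288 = 743.45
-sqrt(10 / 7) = -sqrt(70) / 7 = -1.20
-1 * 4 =-4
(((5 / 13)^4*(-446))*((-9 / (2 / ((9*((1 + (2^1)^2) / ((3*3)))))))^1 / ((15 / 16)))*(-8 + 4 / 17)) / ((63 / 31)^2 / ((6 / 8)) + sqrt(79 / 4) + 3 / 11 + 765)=-304244220044635200000 / 128931884567417466457 + 197361387772560000*sqrt(79) / 128931884567417466457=-2.35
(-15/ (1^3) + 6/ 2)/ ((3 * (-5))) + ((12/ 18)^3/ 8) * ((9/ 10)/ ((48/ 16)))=73/ 90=0.81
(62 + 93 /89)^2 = 31483321 /7921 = 3974.66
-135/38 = -3.55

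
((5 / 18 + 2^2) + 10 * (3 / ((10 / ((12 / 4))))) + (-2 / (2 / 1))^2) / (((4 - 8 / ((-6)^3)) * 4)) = 771 / 872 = 0.88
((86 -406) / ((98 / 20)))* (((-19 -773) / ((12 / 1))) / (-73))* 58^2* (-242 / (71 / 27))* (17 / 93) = 26306113996800 / 7872977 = 3341317.27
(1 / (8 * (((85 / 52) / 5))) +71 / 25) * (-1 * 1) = -2739 / 850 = -3.22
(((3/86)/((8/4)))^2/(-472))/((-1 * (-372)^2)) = 0.00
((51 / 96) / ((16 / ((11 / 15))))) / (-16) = -187 / 122880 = -0.00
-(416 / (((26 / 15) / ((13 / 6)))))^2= -270400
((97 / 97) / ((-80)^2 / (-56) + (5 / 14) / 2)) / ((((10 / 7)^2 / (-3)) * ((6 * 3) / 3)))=343 / 159750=0.00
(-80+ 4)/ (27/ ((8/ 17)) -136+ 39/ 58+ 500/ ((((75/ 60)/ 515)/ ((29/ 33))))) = -581856/ 1385371195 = -0.00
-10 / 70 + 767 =5368 / 7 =766.86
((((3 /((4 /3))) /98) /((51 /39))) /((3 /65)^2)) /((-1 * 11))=-54925 /73304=-0.75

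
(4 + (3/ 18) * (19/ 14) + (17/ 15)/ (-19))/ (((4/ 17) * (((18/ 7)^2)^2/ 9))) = 64624973/ 17729280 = 3.65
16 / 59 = 0.27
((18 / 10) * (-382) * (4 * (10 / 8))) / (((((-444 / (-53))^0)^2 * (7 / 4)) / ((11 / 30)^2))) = -46222 / 175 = -264.13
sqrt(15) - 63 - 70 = -133 + sqrt(15) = -129.13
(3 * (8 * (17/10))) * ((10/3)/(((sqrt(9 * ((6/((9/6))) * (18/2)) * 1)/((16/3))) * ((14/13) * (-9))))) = -7072/1701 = -4.16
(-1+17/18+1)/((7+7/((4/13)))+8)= 34/1359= 0.03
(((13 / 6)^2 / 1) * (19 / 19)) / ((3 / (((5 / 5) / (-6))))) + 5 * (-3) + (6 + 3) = -4057 / 648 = -6.26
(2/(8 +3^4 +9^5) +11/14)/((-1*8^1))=-325273/3311728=-0.10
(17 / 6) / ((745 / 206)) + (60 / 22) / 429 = 2776673 / 3515655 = 0.79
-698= -698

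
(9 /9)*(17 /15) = 17 /15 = 1.13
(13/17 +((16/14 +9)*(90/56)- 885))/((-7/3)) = 8675871/23324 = 371.97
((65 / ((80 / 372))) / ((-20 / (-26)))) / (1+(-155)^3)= -15717 / 148954960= -0.00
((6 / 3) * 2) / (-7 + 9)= 2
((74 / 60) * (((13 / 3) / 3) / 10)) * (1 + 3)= 481 / 675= 0.71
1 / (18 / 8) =4 / 9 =0.44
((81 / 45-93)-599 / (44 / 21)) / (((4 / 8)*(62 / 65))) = -1078467 / 1364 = -790.66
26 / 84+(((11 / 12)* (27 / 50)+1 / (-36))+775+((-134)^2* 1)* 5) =1141002787 / 12600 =90555.78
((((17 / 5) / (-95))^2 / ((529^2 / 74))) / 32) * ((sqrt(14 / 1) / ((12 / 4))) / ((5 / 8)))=10693 * sqrt(14) / 1894173768750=0.00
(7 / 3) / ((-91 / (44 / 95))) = -44 / 3705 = -0.01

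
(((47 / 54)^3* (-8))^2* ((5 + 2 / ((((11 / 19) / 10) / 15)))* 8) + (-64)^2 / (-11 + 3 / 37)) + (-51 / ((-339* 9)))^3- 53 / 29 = 2090590967344878115803592 / 18010674283760598627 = 116075.11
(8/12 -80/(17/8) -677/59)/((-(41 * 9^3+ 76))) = 145801/90164685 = 0.00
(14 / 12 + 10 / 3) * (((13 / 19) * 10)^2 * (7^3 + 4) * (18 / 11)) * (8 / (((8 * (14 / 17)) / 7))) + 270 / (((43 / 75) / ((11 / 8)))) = 694904404725 / 683012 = 1017411.71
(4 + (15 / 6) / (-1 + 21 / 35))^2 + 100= 1681 / 16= 105.06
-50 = -50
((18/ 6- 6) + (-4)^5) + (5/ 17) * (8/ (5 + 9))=-122193/ 119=-1026.83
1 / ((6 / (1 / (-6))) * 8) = -1 / 288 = -0.00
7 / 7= 1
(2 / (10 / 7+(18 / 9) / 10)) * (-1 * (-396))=9240 / 19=486.32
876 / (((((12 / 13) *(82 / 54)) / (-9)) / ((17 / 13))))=-301563 / 41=-7355.20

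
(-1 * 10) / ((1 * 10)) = -1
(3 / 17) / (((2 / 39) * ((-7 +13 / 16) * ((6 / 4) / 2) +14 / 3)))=11232 / 85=132.14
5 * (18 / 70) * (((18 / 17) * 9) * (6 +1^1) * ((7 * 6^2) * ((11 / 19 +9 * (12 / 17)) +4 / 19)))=847628712 / 5491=154366.91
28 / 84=1 / 3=0.33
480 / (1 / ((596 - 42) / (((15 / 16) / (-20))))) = -5672960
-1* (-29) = 29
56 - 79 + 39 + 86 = 102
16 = 16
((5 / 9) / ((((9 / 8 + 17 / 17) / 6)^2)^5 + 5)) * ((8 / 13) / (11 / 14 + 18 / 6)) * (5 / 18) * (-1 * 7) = -7855130971157299200 / 223668227983735017041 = -0.04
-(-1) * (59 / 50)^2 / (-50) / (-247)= 3481 / 30875000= 0.00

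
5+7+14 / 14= 13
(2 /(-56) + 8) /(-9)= -223 /252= -0.88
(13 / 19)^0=1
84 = 84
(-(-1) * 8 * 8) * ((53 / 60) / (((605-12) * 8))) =106 / 8895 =0.01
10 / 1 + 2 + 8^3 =524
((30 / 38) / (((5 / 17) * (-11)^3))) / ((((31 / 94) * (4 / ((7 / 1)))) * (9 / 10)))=-27965 / 2351877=-0.01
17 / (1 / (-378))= -6426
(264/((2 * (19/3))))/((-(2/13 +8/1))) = -2574/1007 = -2.56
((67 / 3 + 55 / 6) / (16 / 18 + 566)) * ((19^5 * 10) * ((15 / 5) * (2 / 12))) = 7019740665 / 10204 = 687940.09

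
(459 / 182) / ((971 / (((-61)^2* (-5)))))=-8539695 / 176722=-48.32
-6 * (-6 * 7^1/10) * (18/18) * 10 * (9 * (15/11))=34020/11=3092.73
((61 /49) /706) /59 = 61 /2041046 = 0.00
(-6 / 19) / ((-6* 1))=1 / 19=0.05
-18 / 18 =-1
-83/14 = -5.93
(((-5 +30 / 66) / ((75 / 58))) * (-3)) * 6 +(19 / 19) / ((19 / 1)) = 13235 / 209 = 63.33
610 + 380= 990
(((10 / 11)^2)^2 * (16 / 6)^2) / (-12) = -160000 / 395307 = -0.40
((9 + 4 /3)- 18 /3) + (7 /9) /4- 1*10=-197 /36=-5.47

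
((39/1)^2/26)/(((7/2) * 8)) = 117/56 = 2.09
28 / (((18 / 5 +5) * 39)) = 140 / 1677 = 0.08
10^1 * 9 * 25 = 2250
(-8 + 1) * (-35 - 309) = 2408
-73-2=-75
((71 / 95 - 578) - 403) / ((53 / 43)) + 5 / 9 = -36013813 / 45315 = -794.74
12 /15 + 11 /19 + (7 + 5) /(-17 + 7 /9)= 4433 /6935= 0.64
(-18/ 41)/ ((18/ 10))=-10/ 41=-0.24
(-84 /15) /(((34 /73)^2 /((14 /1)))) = -522242 /1445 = -361.41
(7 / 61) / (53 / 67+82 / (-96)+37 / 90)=337680 / 1024007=0.33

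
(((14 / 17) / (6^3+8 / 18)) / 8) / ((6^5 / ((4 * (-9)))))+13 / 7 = 41328719 / 22253952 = 1.86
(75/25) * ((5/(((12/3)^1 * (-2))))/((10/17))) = -51/16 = -3.19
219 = 219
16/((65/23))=5.66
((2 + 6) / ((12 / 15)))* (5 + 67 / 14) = 685 / 7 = 97.86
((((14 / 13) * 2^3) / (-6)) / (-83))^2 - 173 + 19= -1613634890 / 10478169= -154.00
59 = 59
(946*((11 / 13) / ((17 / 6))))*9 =561924 / 221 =2542.64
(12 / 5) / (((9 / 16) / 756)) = 16128 / 5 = 3225.60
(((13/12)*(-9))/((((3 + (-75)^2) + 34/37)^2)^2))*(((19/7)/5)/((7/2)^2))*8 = -0.00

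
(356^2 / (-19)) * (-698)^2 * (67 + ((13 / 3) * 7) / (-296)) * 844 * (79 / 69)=-30571263781019115040 / 145521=-210081457528598.04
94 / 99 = 0.95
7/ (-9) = -7/ 9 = -0.78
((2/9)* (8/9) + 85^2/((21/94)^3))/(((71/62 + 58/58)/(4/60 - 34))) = -568135950165904/55427085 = -10250150.27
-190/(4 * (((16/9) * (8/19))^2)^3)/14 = -2375200454229495/123145302310912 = -19.29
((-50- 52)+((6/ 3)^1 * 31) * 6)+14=284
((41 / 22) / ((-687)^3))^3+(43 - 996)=-345916737802321118673931556970209 / 362976639876517438272750846696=-953.00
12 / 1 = 12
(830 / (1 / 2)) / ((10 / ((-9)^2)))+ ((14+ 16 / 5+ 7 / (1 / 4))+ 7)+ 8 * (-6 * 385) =-24909 / 5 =-4981.80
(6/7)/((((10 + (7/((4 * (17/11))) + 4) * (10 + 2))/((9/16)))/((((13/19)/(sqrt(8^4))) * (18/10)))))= 53703/414364160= 0.00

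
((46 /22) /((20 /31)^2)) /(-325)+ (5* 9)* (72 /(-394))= -2320954291 /281710000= -8.24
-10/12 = -5/6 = -0.83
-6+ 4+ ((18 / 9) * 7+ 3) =15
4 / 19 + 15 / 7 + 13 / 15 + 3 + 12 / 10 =14803 / 1995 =7.42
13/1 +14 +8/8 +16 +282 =326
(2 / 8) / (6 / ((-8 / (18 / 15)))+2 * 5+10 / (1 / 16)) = 5 / 3382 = 0.00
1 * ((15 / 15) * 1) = 1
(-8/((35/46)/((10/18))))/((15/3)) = -368/315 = -1.17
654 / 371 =1.76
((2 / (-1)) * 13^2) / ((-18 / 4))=676 / 9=75.11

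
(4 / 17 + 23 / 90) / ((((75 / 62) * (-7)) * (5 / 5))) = -23281 / 401625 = -0.06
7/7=1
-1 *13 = -13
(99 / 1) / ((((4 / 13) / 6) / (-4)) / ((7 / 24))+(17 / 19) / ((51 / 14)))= 513513 / 1046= 490.93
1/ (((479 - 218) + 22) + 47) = 1/ 330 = 0.00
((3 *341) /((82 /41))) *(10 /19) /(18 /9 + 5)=5115 /133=38.46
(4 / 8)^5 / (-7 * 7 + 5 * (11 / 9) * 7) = -9 / 1792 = -0.01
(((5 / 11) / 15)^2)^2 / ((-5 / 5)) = -1 / 1185921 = -0.00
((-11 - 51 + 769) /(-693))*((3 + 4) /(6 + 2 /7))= -4949 /4356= -1.14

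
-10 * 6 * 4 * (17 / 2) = -2040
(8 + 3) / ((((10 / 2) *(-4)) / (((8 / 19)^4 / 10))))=-5632 / 3258025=-0.00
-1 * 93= -93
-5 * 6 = -30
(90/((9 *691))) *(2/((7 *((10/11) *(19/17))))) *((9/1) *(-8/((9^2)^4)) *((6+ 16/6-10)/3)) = 11968/3956122800063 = 0.00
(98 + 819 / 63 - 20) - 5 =86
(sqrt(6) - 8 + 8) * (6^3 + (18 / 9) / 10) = 1081 * sqrt(6) / 5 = 529.58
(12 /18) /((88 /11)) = 1 /12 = 0.08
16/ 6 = 8/ 3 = 2.67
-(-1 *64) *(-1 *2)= -128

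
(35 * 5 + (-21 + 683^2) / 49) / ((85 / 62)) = 29452666 / 4165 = 7071.47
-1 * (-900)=900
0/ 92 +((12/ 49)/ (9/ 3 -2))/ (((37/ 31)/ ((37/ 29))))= 372/ 1421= 0.26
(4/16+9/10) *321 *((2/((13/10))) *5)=36915/13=2839.62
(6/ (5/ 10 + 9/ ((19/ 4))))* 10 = 25.05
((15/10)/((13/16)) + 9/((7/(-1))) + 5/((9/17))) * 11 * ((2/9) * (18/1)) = 360536/819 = 440.21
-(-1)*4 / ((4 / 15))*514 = 7710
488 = 488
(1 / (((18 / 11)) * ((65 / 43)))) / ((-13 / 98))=-23177 / 7605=-3.05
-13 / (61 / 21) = -273 / 61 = -4.48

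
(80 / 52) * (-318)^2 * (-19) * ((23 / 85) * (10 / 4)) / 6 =-73651980 / 221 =-333266.88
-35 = -35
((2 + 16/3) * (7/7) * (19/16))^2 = 43681/576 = 75.84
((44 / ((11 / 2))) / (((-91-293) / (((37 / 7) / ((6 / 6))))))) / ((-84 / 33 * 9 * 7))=407 / 592704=0.00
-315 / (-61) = 315 / 61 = 5.16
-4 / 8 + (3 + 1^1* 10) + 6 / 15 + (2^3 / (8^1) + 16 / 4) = 179 / 10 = 17.90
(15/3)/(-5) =-1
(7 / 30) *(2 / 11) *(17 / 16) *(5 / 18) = 119 / 9504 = 0.01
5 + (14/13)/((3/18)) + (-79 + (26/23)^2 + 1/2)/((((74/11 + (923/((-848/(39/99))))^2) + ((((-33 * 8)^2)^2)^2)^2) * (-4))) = 34365633538075009918180513347823195317462867465663557/2998343865738088113666756198132225094803125443532317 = 11.46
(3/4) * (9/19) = 27/76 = 0.36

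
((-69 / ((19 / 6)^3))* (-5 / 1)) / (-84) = -6210 / 48013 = -0.13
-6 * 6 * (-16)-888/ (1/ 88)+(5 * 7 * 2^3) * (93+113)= -19888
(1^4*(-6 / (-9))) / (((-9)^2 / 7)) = 14 / 243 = 0.06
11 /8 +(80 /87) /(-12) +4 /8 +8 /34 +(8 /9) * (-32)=-937477 /35496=-26.41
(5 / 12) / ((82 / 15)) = 25 / 328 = 0.08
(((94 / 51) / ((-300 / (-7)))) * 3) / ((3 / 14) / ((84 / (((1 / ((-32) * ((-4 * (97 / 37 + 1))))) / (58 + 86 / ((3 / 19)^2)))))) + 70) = 34915141402624 / 18943321399720575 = 0.00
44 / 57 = 0.77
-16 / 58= -8 / 29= -0.28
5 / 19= 0.26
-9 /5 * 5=-9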